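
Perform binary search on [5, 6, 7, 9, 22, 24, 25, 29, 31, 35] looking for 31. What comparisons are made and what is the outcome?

Binary search for 31 in [5, 6, 7, 9, 22, 24, 25, 29, 31, 35]:

lo=0, hi=9, mid=4, arr[mid]=22 -> 22 < 31, search right half
lo=5, hi=9, mid=7, arr[mid]=29 -> 29 < 31, search right half
lo=8, hi=9, mid=8, arr[mid]=31 -> Found target at index 8!

Binary search finds 31 at index 8 after 3 comparisons. The search repeatedly halves the search space by comparing with the middle element.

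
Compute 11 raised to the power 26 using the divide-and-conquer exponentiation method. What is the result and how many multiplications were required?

Computing 11^26 by squaring (build up from 11^1; each line after the first costs one multiplication):

11^1 = 11
11^2 = (11^1)^2 = 11^2 = 121
11^3 = 11 * 11^2 = 11 * 121 = 1331
11^6 = (11^3)^2 = 1331^2 = 1771561
11^12 = (11^6)^2 = 1771561^2 = 3138428376721
11^13 = 11 * 11^12 = 11 * 3138428376721 = 34522712143931
11^26 = (11^13)^2 = 34522712143931^2 = 1191817653772720942460132761

Result: 1191817653772720942460132761
Multiplications needed: 6 (6 lines after 11^1)

11^26 = 1191817653772720942460132761. Using exponentiation by squaring, this requires 6 multiplications. The key idea: if the exponent is even, square the half-power; if odd, multiply by the base once.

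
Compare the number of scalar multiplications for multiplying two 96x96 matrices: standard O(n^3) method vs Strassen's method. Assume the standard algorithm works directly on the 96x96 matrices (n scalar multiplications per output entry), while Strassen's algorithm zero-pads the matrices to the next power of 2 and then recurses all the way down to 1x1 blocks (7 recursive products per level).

Matrix multiplication for 96x96 matrices:

Strassen's algorithm requires power-of-2 dimensions. Pad 96x96 to 128x128 (next power of 2).

Standard algorithm: 96^3 = 884736 multiplications
Strassen's algorithm: 7^(log2(128)) = 7^7 = 823543 multiplications
Savings: 884736 - 823543 = 61193 multiplications

Standard: 884736 multiplications (96^3). Strassen: 823543 multiplications (7^7, after padding to 128x128). Strassen reduces 8 recursive multiplications to 7 at each level.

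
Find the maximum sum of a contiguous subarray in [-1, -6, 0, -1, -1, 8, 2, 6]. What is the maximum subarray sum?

Using Kadane's algorithm on [-1, -6, 0, -1, -1, 8, 2, 6]:

Scanning through the array:
Position 1 (value -6): max_ending_here = -6, max_so_far = -1
Position 2 (value 0): max_ending_here = 0, max_so_far = 0
Position 3 (value -1): max_ending_here = -1, max_so_far = 0
Position 4 (value -1): max_ending_here = -1, max_so_far = 0
Position 5 (value 8): max_ending_here = 8, max_so_far = 8
Position 6 (value 2): max_ending_here = 10, max_so_far = 10
Position 7 (value 6): max_ending_here = 16, max_so_far = 16

Maximum subarray: [8, 2, 6]
Maximum sum: 16

The maximum subarray is [8, 2, 6] with sum 16. This subarray runs from index 5 to index 7.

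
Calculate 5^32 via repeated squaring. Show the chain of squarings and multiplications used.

Computing 5^32 by squaring (build up from 5^1; each line after the first costs one multiplication):

5^1 = 5
5^2 = (5^1)^2 = 5^2 = 25
5^4 = (5^2)^2 = 25^2 = 625
5^8 = (5^4)^2 = 625^2 = 390625
5^16 = (5^8)^2 = 390625^2 = 152587890625
5^32 = (5^16)^2 = 152587890625^2 = 23283064365386962890625

Result: 23283064365386962890625
Multiplications needed: 5 (5 lines after 5^1)

5^32 = 23283064365386962890625. Using exponentiation by squaring, this requires 5 multiplications. The key idea: if the exponent is even, square the half-power; if odd, multiply by the base once.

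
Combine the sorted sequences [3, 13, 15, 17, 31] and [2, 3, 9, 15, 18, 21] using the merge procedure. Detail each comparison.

Merging process:

Compare 3 vs 2: take 2 from right. Merged: [2]
Compare 3 vs 3: take 3 from left. Merged: [2, 3]
Compare 13 vs 3: take 3 from right. Merged: [2, 3, 3]
Compare 13 vs 9: take 9 from right. Merged: [2, 3, 3, 9]
Compare 13 vs 15: take 13 from left. Merged: [2, 3, 3, 9, 13]
Compare 15 vs 15: take 15 from left. Merged: [2, 3, 3, 9, 13, 15]
Compare 17 vs 15: take 15 from right. Merged: [2, 3, 3, 9, 13, 15, 15]
Compare 17 vs 18: take 17 from left. Merged: [2, 3, 3, 9, 13, 15, 15, 17]
Compare 31 vs 18: take 18 from right. Merged: [2, 3, 3, 9, 13, 15, 15, 17, 18]
Compare 31 vs 21: take 21 from right. Merged: [2, 3, 3, 9, 13, 15, 15, 17, 18, 21]
Append remaining from left: [31]. Merged: [2, 3, 3, 9, 13, 15, 15, 17, 18, 21, 31]

Final merged array: [2, 3, 3, 9, 13, 15, 15, 17, 18, 21, 31]
Total comparisons: 10

The merged array is [2, 3, 3, 9, 13, 15, 15, 17, 18, 21, 31], requiring 10 comparisons. The merge step runs in O(n) time where n is the total number of elements.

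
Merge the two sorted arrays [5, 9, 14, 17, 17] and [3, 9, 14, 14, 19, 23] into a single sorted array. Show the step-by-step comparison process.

Merging process:

Compare 5 vs 3: take 3 from right. Merged: [3]
Compare 5 vs 9: take 5 from left. Merged: [3, 5]
Compare 9 vs 9: take 9 from left. Merged: [3, 5, 9]
Compare 14 vs 9: take 9 from right. Merged: [3, 5, 9, 9]
Compare 14 vs 14: take 14 from left. Merged: [3, 5, 9, 9, 14]
Compare 17 vs 14: take 14 from right. Merged: [3, 5, 9, 9, 14, 14]
Compare 17 vs 14: take 14 from right. Merged: [3, 5, 9, 9, 14, 14, 14]
Compare 17 vs 19: take 17 from left. Merged: [3, 5, 9, 9, 14, 14, 14, 17]
Compare 17 vs 19: take 17 from left. Merged: [3, 5, 9, 9, 14, 14, 14, 17, 17]
Append remaining from right: [19, 23]. Merged: [3, 5, 9, 9, 14, 14, 14, 17, 17, 19, 23]

Final merged array: [3, 5, 9, 9, 14, 14, 14, 17, 17, 19, 23]
Total comparisons: 9

The merged array is [3, 5, 9, 9, 14, 14, 14, 17, 17, 19, 23], requiring 9 comparisons. The merge step runs in O(n) time where n is the total number of elements.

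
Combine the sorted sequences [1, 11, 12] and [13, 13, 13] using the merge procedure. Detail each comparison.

Merging process:

Compare 1 vs 13: take 1 from left. Merged: [1]
Compare 11 vs 13: take 11 from left. Merged: [1, 11]
Compare 12 vs 13: take 12 from left. Merged: [1, 11, 12]
Append remaining from right: [13, 13, 13]. Merged: [1, 11, 12, 13, 13, 13]

Final merged array: [1, 11, 12, 13, 13, 13]
Total comparisons: 3

The merged array is [1, 11, 12, 13, 13, 13], requiring 3 comparisons. The merge step runs in O(n) time where n is the total number of elements.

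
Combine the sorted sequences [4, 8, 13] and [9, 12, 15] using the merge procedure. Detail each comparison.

Merging process:

Compare 4 vs 9: take 4 from left. Merged: [4]
Compare 8 vs 9: take 8 from left. Merged: [4, 8]
Compare 13 vs 9: take 9 from right. Merged: [4, 8, 9]
Compare 13 vs 12: take 12 from right. Merged: [4, 8, 9, 12]
Compare 13 vs 15: take 13 from left. Merged: [4, 8, 9, 12, 13]
Append remaining from right: [15]. Merged: [4, 8, 9, 12, 13, 15]

Final merged array: [4, 8, 9, 12, 13, 15]
Total comparisons: 5

The merged array is [4, 8, 9, 12, 13, 15], requiring 5 comparisons. The merge step runs in O(n) time where n is the total number of elements.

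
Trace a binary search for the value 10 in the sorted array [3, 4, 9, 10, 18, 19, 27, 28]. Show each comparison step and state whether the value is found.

Binary search for 10 in [3, 4, 9, 10, 18, 19, 27, 28]:

lo=0, hi=7, mid=3, arr[mid]=10 -> Found target at index 3!

Binary search finds 10 at index 3 after 1 comparisons. The search repeatedly halves the search space by comparing with the middle element.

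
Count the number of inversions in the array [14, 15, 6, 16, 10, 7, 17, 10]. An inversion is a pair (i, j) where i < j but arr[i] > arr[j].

Finding inversions in [14, 15, 6, 16, 10, 7, 17, 10]:

(0, 2): arr[0]=14 > arr[2]=6
(0, 4): arr[0]=14 > arr[4]=10
(0, 5): arr[0]=14 > arr[5]=7
(0, 7): arr[0]=14 > arr[7]=10
(1, 2): arr[1]=15 > arr[2]=6
(1, 4): arr[1]=15 > arr[4]=10
(1, 5): arr[1]=15 > arr[5]=7
(1, 7): arr[1]=15 > arr[7]=10
(3, 4): arr[3]=16 > arr[4]=10
(3, 5): arr[3]=16 > arr[5]=7
(3, 7): arr[3]=16 > arr[7]=10
(4, 5): arr[4]=10 > arr[5]=7
(6, 7): arr[6]=17 > arr[7]=10

Total inversions: 13

The array has 13 inversion(s): (0,2), (0,4), (0,5), (0,7), (1,2), (1,4), (1,5), (1,7), (3,4), (3,5), (3,7), (4,5), (6,7). Each pair (i,j) satisfies i < j and arr[i] > arr[j].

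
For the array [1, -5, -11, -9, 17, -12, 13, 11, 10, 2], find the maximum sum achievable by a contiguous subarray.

Using Kadane's algorithm on [1, -5, -11, -9, 17, -12, 13, 11, 10, 2]:

Scanning through the array:
Position 1 (value -5): max_ending_here = -4, max_so_far = 1
Position 2 (value -11): max_ending_here = -11, max_so_far = 1
Position 3 (value -9): max_ending_here = -9, max_so_far = 1
Position 4 (value 17): max_ending_here = 17, max_so_far = 17
Position 5 (value -12): max_ending_here = 5, max_so_far = 17
Position 6 (value 13): max_ending_here = 18, max_so_far = 18
Position 7 (value 11): max_ending_here = 29, max_so_far = 29
Position 8 (value 10): max_ending_here = 39, max_so_far = 39
Position 9 (value 2): max_ending_here = 41, max_so_far = 41

Maximum subarray: [17, -12, 13, 11, 10, 2]
Maximum sum: 41

The maximum subarray is [17, -12, 13, 11, 10, 2] with sum 41. This subarray runs from index 4 to index 9.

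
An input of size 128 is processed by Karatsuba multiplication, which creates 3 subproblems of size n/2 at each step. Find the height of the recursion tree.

For divide and conquer with division factor 2:

Problem sizes at each level:
Level 0: 128
Level 1: 64
Level 2: 32
Level 3: 16
Level 4: 8
Level 5: 4
Level 6: 2
Level 7: 1

The root is level 0 and the size-1 base case is level 7 (the tree spans levels 0 through 7, i.e. 8 levels counting the root), so the depth is the number of divisions: log_2(128) = 7

The recursion tree depth is log_2(128) = 7. At each level, the problem size is divided by 2, so it takes 7 divisions to reduce to a base case of size 1. The algorithm makes 3 recursive calls at each level.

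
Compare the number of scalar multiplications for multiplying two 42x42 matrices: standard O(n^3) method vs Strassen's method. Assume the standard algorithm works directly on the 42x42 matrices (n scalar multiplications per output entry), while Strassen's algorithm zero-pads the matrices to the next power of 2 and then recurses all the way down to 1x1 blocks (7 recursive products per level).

Matrix multiplication for 42x42 matrices:

Strassen's algorithm requires power-of-2 dimensions. Pad 42x42 to 64x64 (next power of 2).

Standard algorithm: 42^3 = 74088 multiplications
Strassen's algorithm: 7^(log2(64)) = 7^6 = 117649 multiplications
Difference: 74088 - 117649 = -43561 (Strassen uses MORE here due to padding overhead — for small or just-over-power-of-2 n, padding can outweigh the per-level savings)

Standard: 74088 multiplications (42^3). Strassen: 117649 multiplications (7^6, after padding to 64x64). Strassen reduces 8 recursive multiplications to 7 at each level.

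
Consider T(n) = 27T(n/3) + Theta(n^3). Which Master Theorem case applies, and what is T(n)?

Master Theorem for T(n) = 27T(n/3) + O(n^3):

a = 27, b = 3, c = 3
log_b(a) = log_3(27) = 3.0000

Case 2: c = 3 = log_3(27) = 3.0000
T(n) = O(n^3 log n) = O(n^3 log n)

For T(n) = 27T(n/3) + O(n^3): log_3(27) = 3.0000. This is Case 2 of the Master Theorem (c = log_b(a), equal work at all levels), giving O(n^3 log n).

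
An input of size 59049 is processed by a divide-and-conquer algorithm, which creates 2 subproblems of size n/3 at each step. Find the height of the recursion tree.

For divide and conquer with division factor 3:

Problem sizes at each level:
Level 0: 59049
Level 1: 19683
Level 2: 6561
Level 3: 2187
Level 4: 729
Level 5: 243
Level 6: 81
Level 7: 27
Level 8: 9
Level 9: 3
Level 10: 1

The root is level 0 and the size-1 base case is level 10 (the tree spans levels 0 through 10, i.e. 11 levels counting the root), so the depth is the number of divisions: log_3(59049) = 10

The recursion tree depth is log_3(59049) = 10. At each level, the problem size is divided by 3, so it takes 10 divisions to reduce to a base case of size 1. The algorithm makes 2 recursive calls at each level.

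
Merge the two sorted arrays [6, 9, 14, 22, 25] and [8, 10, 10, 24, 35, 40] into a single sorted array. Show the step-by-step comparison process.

Merging process:

Compare 6 vs 8: take 6 from left. Merged: [6]
Compare 9 vs 8: take 8 from right. Merged: [6, 8]
Compare 9 vs 10: take 9 from left. Merged: [6, 8, 9]
Compare 14 vs 10: take 10 from right. Merged: [6, 8, 9, 10]
Compare 14 vs 10: take 10 from right. Merged: [6, 8, 9, 10, 10]
Compare 14 vs 24: take 14 from left. Merged: [6, 8, 9, 10, 10, 14]
Compare 22 vs 24: take 22 from left. Merged: [6, 8, 9, 10, 10, 14, 22]
Compare 25 vs 24: take 24 from right. Merged: [6, 8, 9, 10, 10, 14, 22, 24]
Compare 25 vs 35: take 25 from left. Merged: [6, 8, 9, 10, 10, 14, 22, 24, 25]
Append remaining from right: [35, 40]. Merged: [6, 8, 9, 10, 10, 14, 22, 24, 25, 35, 40]

Final merged array: [6, 8, 9, 10, 10, 14, 22, 24, 25, 35, 40]
Total comparisons: 9

The merged array is [6, 8, 9, 10, 10, 14, 22, 24, 25, 35, 40], requiring 9 comparisons. The merge step runs in O(n) time where n is the total number of elements.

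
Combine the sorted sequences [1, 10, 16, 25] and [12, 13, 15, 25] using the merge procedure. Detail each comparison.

Merging process:

Compare 1 vs 12: take 1 from left. Merged: [1]
Compare 10 vs 12: take 10 from left. Merged: [1, 10]
Compare 16 vs 12: take 12 from right. Merged: [1, 10, 12]
Compare 16 vs 13: take 13 from right. Merged: [1, 10, 12, 13]
Compare 16 vs 15: take 15 from right. Merged: [1, 10, 12, 13, 15]
Compare 16 vs 25: take 16 from left. Merged: [1, 10, 12, 13, 15, 16]
Compare 25 vs 25: take 25 from left. Merged: [1, 10, 12, 13, 15, 16, 25]
Append remaining from right: [25]. Merged: [1, 10, 12, 13, 15, 16, 25, 25]

Final merged array: [1, 10, 12, 13, 15, 16, 25, 25]
Total comparisons: 7

The merged array is [1, 10, 12, 13, 15, 16, 25, 25], requiring 7 comparisons. The merge step runs in O(n) time where n is the total number of elements.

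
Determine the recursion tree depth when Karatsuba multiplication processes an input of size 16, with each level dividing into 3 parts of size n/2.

For divide and conquer with division factor 2:

Problem sizes at each level:
Level 0: 16
Level 1: 8
Level 2: 4
Level 3: 2
Level 4: 1

The root is level 0 and the size-1 base case is level 4 (the tree spans levels 0 through 4, i.e. 5 levels counting the root), so the depth is the number of divisions: log_2(16) = 4

The recursion tree depth is log_2(16) = 4. At each level, the problem size is divided by 2, so it takes 4 divisions to reduce to a base case of size 1. The algorithm makes 3 recursive calls at each level.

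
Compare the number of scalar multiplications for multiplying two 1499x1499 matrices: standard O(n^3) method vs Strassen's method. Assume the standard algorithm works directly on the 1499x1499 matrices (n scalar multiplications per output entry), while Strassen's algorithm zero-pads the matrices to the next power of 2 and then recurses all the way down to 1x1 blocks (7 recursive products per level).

Matrix multiplication for 1499x1499 matrices:

Strassen's algorithm requires power-of-2 dimensions. Pad 1499x1499 to 2048x2048 (next power of 2).

Standard algorithm: 1499^3 = 3368254499 multiplications
Strassen's algorithm: 7^(log2(2048)) = 7^11 = 1977326743 multiplications
Savings: 3368254499 - 1977326743 = 1390927756 multiplications

Standard: 3368254499 multiplications (1499^3). Strassen: 1977326743 multiplications (7^11, after padding to 2048x2048). Strassen reduces 8 recursive multiplications to 7 at each level.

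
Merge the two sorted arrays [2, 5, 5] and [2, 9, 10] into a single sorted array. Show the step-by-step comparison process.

Merging process:

Compare 2 vs 2: take 2 from left. Merged: [2]
Compare 5 vs 2: take 2 from right. Merged: [2, 2]
Compare 5 vs 9: take 5 from left. Merged: [2, 2, 5]
Compare 5 vs 9: take 5 from left. Merged: [2, 2, 5, 5]
Append remaining from right: [9, 10]. Merged: [2, 2, 5, 5, 9, 10]

Final merged array: [2, 2, 5, 5, 9, 10]
Total comparisons: 4

The merged array is [2, 2, 5, 5, 9, 10], requiring 4 comparisons. The merge step runs in O(n) time where n is the total number of elements.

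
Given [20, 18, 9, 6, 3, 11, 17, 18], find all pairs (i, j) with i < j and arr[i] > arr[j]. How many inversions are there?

Finding inversions in [20, 18, 9, 6, 3, 11, 17, 18]:

(0, 1): arr[0]=20 > arr[1]=18
(0, 2): arr[0]=20 > arr[2]=9
(0, 3): arr[0]=20 > arr[3]=6
(0, 4): arr[0]=20 > arr[4]=3
(0, 5): arr[0]=20 > arr[5]=11
(0, 6): arr[0]=20 > arr[6]=17
(0, 7): arr[0]=20 > arr[7]=18
(1, 2): arr[1]=18 > arr[2]=9
(1, 3): arr[1]=18 > arr[3]=6
(1, 4): arr[1]=18 > arr[4]=3
(1, 5): arr[1]=18 > arr[5]=11
(1, 6): arr[1]=18 > arr[6]=17
(2, 3): arr[2]=9 > arr[3]=6
(2, 4): arr[2]=9 > arr[4]=3
(3, 4): arr[3]=6 > arr[4]=3

Total inversions: 15

The array has 15 inversion(s): (0,1), (0,2), (0,3), (0,4), (0,5), (0,6), (0,7), (1,2), (1,3), (1,4), (1,5), (1,6), (2,3), (2,4), (3,4). Each pair (i,j) satisfies i < j and arr[i] > arr[j].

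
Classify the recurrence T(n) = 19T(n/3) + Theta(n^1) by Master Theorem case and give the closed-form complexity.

Master Theorem for T(n) = 19T(n/3) + O(n^1):

a = 19, b = 3, c = 1
log_b(a) = log_3(19) = 2.6801

Case 1: c = 1 < log_3(19) = 2.6801
T(n) = O(n^(log_3 19))

For T(n) = 19T(n/3) + O(n^1): log_3(19) = 2.6801. This is Case 1 of the Master Theorem (c < log_b(a), work dominated by leaves), giving O(n^(log_3 19)).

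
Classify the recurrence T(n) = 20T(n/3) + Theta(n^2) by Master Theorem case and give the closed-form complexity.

Master Theorem for T(n) = 20T(n/3) + O(n^2):

a = 20, b = 3, c = 2
log_b(a) = log_3(20) = 2.7268

Case 1: c = 2 < log_3(20) = 2.7268
T(n) = O(n^(log_3 20))

For T(n) = 20T(n/3) + O(n^2): log_3(20) = 2.7268. This is Case 1 of the Master Theorem (c < log_b(a), work dominated by leaves), giving O(n^(log_3 20)).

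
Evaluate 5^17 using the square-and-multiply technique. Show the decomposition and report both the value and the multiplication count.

Computing 5^17 by squaring (build up from 5^1; each line after the first costs one multiplication):

5^1 = 5
5^2 = (5^1)^2 = 5^2 = 25
5^4 = (5^2)^2 = 25^2 = 625
5^8 = (5^4)^2 = 625^2 = 390625
5^16 = (5^8)^2 = 390625^2 = 152587890625
5^17 = 5 * 5^16 = 5 * 152587890625 = 762939453125

Result: 762939453125
Multiplications needed: 5 (5 lines after 5^1)

5^17 = 762939453125. Using exponentiation by squaring, this requires 5 multiplications. The key idea: if the exponent is even, square the half-power; if odd, multiply by the base once.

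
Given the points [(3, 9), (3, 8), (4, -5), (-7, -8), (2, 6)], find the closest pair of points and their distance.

Computing all pairwise distances among 5 points:

d((3, 9), (3, 8)) = 1.0 <-- minimum
d((3, 9), (4, -5)) = 14.0357
d((3, 9), (-7, -8)) = 19.7231
d((3, 9), (2, 6)) = 3.1623
d((3, 8), (4, -5)) = 13.0384
d((3, 8), (-7, -8)) = 18.868
d((3, 8), (2, 6)) = 2.2361
d((4, -5), (-7, -8)) = 11.4018
d((4, -5), (2, 6)) = 11.1803
d((-7, -8), (2, 6)) = 16.6433

Closest pair: (3, 9) and (3, 8) with distance 1.0

The closest pair is (3, 9) and (3, 8) with Euclidean distance 1.0. For 5 points, brute-force pairwise comparison is shown above. For large n, the divide-and-conquer algorithm (sort by x, recurse on halves, check the dividing strip) achieves O(n log n).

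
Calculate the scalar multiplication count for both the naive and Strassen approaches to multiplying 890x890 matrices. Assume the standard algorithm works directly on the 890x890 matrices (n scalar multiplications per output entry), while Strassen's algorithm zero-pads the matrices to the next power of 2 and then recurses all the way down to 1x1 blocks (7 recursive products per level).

Matrix multiplication for 890x890 matrices:

Strassen's algorithm requires power-of-2 dimensions. Pad 890x890 to 1024x1024 (next power of 2).

Standard algorithm: 890^3 = 704969000 multiplications
Strassen's algorithm: 7^(log2(1024)) = 7^10 = 282475249 multiplications
Savings: 704969000 - 282475249 = 422493751 multiplications

Standard: 704969000 multiplications (890^3). Strassen: 282475249 multiplications (7^10, after padding to 1024x1024). Strassen reduces 8 recursive multiplications to 7 at each level.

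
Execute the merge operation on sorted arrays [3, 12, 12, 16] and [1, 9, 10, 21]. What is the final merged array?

Merging process:

Compare 3 vs 1: take 1 from right. Merged: [1]
Compare 3 vs 9: take 3 from left. Merged: [1, 3]
Compare 12 vs 9: take 9 from right. Merged: [1, 3, 9]
Compare 12 vs 10: take 10 from right. Merged: [1, 3, 9, 10]
Compare 12 vs 21: take 12 from left. Merged: [1, 3, 9, 10, 12]
Compare 12 vs 21: take 12 from left. Merged: [1, 3, 9, 10, 12, 12]
Compare 16 vs 21: take 16 from left. Merged: [1, 3, 9, 10, 12, 12, 16]
Append remaining from right: [21]. Merged: [1, 3, 9, 10, 12, 12, 16, 21]

Final merged array: [1, 3, 9, 10, 12, 12, 16, 21]
Total comparisons: 7

The merged array is [1, 3, 9, 10, 12, 12, 16, 21], requiring 7 comparisons. The merge step runs in O(n) time where n is the total number of elements.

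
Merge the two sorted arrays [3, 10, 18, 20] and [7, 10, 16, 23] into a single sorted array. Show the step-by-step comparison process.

Merging process:

Compare 3 vs 7: take 3 from left. Merged: [3]
Compare 10 vs 7: take 7 from right. Merged: [3, 7]
Compare 10 vs 10: take 10 from left. Merged: [3, 7, 10]
Compare 18 vs 10: take 10 from right. Merged: [3, 7, 10, 10]
Compare 18 vs 16: take 16 from right. Merged: [3, 7, 10, 10, 16]
Compare 18 vs 23: take 18 from left. Merged: [3, 7, 10, 10, 16, 18]
Compare 20 vs 23: take 20 from left. Merged: [3, 7, 10, 10, 16, 18, 20]
Append remaining from right: [23]. Merged: [3, 7, 10, 10, 16, 18, 20, 23]

Final merged array: [3, 7, 10, 10, 16, 18, 20, 23]
Total comparisons: 7

The merged array is [3, 7, 10, 10, 16, 18, 20, 23], requiring 7 comparisons. The merge step runs in O(n) time where n is the total number of elements.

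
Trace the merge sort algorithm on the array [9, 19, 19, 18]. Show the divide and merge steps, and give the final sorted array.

Merge sort trace:

Split: [9, 19, 19, 18] -> [9, 19] and [19, 18]
  Split: [9, 19] -> [9] and [19]
  Merge: [9] + [19] -> [9, 19]
  Split: [19, 18] -> [19] and [18]
  Merge: [19] + [18] -> [18, 19]
Merge: [9, 19] + [18, 19] -> [9, 18, 19, 19]

Final sorted array: [9, 18, 19, 19]

The merge sort proceeds by recursively splitting the array and merging sorted halves.
After all merges, the sorted array is [9, 18, 19, 19].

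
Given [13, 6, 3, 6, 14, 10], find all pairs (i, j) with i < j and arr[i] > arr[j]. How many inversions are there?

Finding inversions in [13, 6, 3, 6, 14, 10]:

(0, 1): arr[0]=13 > arr[1]=6
(0, 2): arr[0]=13 > arr[2]=3
(0, 3): arr[0]=13 > arr[3]=6
(0, 5): arr[0]=13 > arr[5]=10
(1, 2): arr[1]=6 > arr[2]=3
(4, 5): arr[4]=14 > arr[5]=10

Total inversions: 6

The array has 6 inversion(s): (0,1), (0,2), (0,3), (0,5), (1,2), (4,5). Each pair (i,j) satisfies i < j and arr[i] > arr[j].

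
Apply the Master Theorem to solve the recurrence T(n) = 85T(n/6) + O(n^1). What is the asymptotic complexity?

Master Theorem for T(n) = 85T(n/6) + O(n^1):

a = 85, b = 6, c = 1
log_b(a) = log_6(85) = 2.4795

Case 1: c = 1 < log_6(85) = 2.4795
T(n) = O(n^(log_6 85))

For T(n) = 85T(n/6) + O(n^1): log_6(85) = 2.4795. This is Case 1 of the Master Theorem (c < log_b(a), work dominated by leaves), giving O(n^(log_6 85)).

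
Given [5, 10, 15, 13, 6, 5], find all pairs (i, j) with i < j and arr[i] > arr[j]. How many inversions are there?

Finding inversions in [5, 10, 15, 13, 6, 5]:

(1, 4): arr[1]=10 > arr[4]=6
(1, 5): arr[1]=10 > arr[5]=5
(2, 3): arr[2]=15 > arr[3]=13
(2, 4): arr[2]=15 > arr[4]=6
(2, 5): arr[2]=15 > arr[5]=5
(3, 4): arr[3]=13 > arr[4]=6
(3, 5): arr[3]=13 > arr[5]=5
(4, 5): arr[4]=6 > arr[5]=5

Total inversions: 8

The array has 8 inversion(s): (1,4), (1,5), (2,3), (2,4), (2,5), (3,4), (3,5), (4,5). Each pair (i,j) satisfies i < j and arr[i] > arr[j].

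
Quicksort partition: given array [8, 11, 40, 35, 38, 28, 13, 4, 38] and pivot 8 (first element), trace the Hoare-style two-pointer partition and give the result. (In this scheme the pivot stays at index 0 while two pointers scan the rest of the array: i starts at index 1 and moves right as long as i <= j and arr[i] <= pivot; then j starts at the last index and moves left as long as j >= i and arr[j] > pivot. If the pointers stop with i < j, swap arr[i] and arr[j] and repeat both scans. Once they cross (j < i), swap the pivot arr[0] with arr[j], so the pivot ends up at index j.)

Hoare-style two-pointer partition with pivot = 8:

Initial array: [8, 11, 40, 35, 38, 28, 13, 4, 38]

Pointers start at i = 1, j = 8.
i stops at index 1 (arr[1]=11 > 8), j stops at index 7 (arr[7]=4 <= 8): swap arr[1] and arr[7], array becomes [8, 4, 40, 35, 38, 28, 13, 11, 38]
i ends at 2, j ends at 1: the pointers have crossed (j < i), so scanning stops.

Swap pivot arr[0] with arr[1] to place pivot at position 1: [4, 8, 40, 35, 38, 28, 13, 11, 38]
Pivot position: 1

After partitioning with pivot 8, the array becomes [4, 8, 40, 35, 38, 28, 13, 11, 38]. The pivot is placed at index 1. All elements to the left of the pivot are <= 8, and all elements to the right are > 8.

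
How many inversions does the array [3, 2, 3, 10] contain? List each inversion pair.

Finding inversions in [3, 2, 3, 10]:

(0, 1): arr[0]=3 > arr[1]=2

Total inversions: 1

The array has 1 inversion(s): (0,1). Each pair (i,j) satisfies i < j and arr[i] > arr[j].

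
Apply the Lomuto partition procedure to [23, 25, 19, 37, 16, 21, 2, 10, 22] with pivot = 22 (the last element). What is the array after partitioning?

Lomuto partition with pivot = 22:

Initial array: [23, 25, 19, 37, 16, 21, 2, 10, 22]

arr[0]=23 > 22: no swap
arr[1]=25 > 22: no swap
arr[2]=19 <= 22: swap with position 0, array becomes [19, 25, 23, 37, 16, 21, 2, 10, 22]
arr[3]=37 > 22: no swap
arr[4]=16 <= 22: swap with position 1, array becomes [19, 16, 23, 37, 25, 21, 2, 10, 22]
arr[5]=21 <= 22: swap with position 2, array becomes [19, 16, 21, 37, 25, 23, 2, 10, 22]
arr[6]=2 <= 22: swap with position 3, array becomes [19, 16, 21, 2, 25, 23, 37, 10, 22]
arr[7]=10 <= 22: swap with position 4, array becomes [19, 16, 21, 2, 10, 23, 37, 25, 22]

Place pivot at position 5: [19, 16, 21, 2, 10, 22, 37, 25, 23]
Pivot position: 5

After partitioning with pivot 22, the array becomes [19, 16, 21, 2, 10, 22, 37, 25, 23]. The pivot is placed at index 5. All elements to the left of the pivot are <= 22, and all elements to the right are > 22.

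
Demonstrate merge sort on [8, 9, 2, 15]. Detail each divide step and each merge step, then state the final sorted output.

Merge sort trace:

Split: [8, 9, 2, 15] -> [8, 9] and [2, 15]
  Split: [8, 9] -> [8] and [9]
  Merge: [8] + [9] -> [8, 9]
  Split: [2, 15] -> [2] and [15]
  Merge: [2] + [15] -> [2, 15]
Merge: [8, 9] + [2, 15] -> [2, 8, 9, 15]

Final sorted array: [2, 8, 9, 15]

The merge sort proceeds by recursively splitting the array and merging sorted halves.
After all merges, the sorted array is [2, 8, 9, 15].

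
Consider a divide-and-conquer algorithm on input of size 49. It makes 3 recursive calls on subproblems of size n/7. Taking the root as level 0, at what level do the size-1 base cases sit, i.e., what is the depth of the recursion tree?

For divide and conquer with division factor 7:

Problem sizes at each level:
Level 0: 49
Level 1: 7
Level 2: 1

The root is level 0 and the size-1 base case is level 2 (the tree spans levels 0 through 2, i.e. 3 levels counting the root), so the depth is the number of divisions: log_7(49) = 2

The recursion tree depth is log_7(49) = 2. At each level, the problem size is divided by 7, so it takes 2 divisions to reduce to a base case of size 1. The algorithm makes 3 recursive calls at each level.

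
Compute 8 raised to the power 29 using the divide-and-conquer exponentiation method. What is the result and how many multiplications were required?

Computing 8^29 by squaring (build up from 8^1; each line after the first costs one multiplication):

8^1 = 8
8^2 = (8^1)^2 = 8^2 = 64
8^3 = 8 * 8^2 = 8 * 64 = 512
8^6 = (8^3)^2 = 512^2 = 262144
8^7 = 8 * 8^6 = 8 * 262144 = 2097152
8^14 = (8^7)^2 = 2097152^2 = 4398046511104
8^28 = (8^14)^2 = 4398046511104^2 = 19342813113834066795298816
8^29 = 8 * 8^28 = 8 * 19342813113834066795298816 = 154742504910672534362390528

Result: 154742504910672534362390528
Multiplications needed: 7 (7 lines after 8^1)

8^29 = 154742504910672534362390528. Using exponentiation by squaring, this requires 7 multiplications. The key idea: if the exponent is even, square the half-power; if odd, multiply by the base once.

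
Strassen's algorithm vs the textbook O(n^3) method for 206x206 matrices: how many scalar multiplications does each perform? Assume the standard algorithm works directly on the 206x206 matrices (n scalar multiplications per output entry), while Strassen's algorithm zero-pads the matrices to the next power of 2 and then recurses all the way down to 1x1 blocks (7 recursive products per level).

Matrix multiplication for 206x206 matrices:

Strassen's algorithm requires power-of-2 dimensions. Pad 206x206 to 256x256 (next power of 2).

Standard algorithm: 206^3 = 8741816 multiplications
Strassen's algorithm: 7^(log2(256)) = 7^8 = 5764801 multiplications
Savings: 8741816 - 5764801 = 2977015 multiplications

Standard: 8741816 multiplications (206^3). Strassen: 5764801 multiplications (7^8, after padding to 256x256). Strassen reduces 8 recursive multiplications to 7 at each level.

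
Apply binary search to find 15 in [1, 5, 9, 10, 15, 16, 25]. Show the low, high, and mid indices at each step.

Binary search for 15 in [1, 5, 9, 10, 15, 16, 25]:

lo=0, hi=6, mid=3, arr[mid]=10 -> 10 < 15, search right half
lo=4, hi=6, mid=5, arr[mid]=16 -> 16 > 15, search left half
lo=4, hi=4, mid=4, arr[mid]=15 -> Found target at index 4!

Binary search finds 15 at index 4 after 3 comparisons. The search repeatedly halves the search space by comparing with the middle element.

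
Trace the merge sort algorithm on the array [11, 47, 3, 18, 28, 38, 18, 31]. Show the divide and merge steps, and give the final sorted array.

Merge sort trace:

Split: [11, 47, 3, 18, 28, 38, 18, 31] -> [11, 47, 3, 18] and [28, 38, 18, 31]
  Split: [11, 47, 3, 18] -> [11, 47] and [3, 18]
    Split: [11, 47] -> [11] and [47]
    Merge: [11] + [47] -> [11, 47]
    Split: [3, 18] -> [3] and [18]
    Merge: [3] + [18] -> [3, 18]
  Merge: [11, 47] + [3, 18] -> [3, 11, 18, 47]
  Split: [28, 38, 18, 31] -> [28, 38] and [18, 31]
    Split: [28, 38] -> [28] and [38]
    Merge: [28] + [38] -> [28, 38]
    Split: [18, 31] -> [18] and [31]
    Merge: [18] + [31] -> [18, 31]
  Merge: [28, 38] + [18, 31] -> [18, 28, 31, 38]
Merge: [3, 11, 18, 47] + [18, 28, 31, 38] -> [3, 11, 18, 18, 28, 31, 38, 47]

Final sorted array: [3, 11, 18, 18, 28, 31, 38, 47]

The merge sort proceeds by recursively splitting the array and merging sorted halves.
After all merges, the sorted array is [3, 11, 18, 18, 28, 31, 38, 47].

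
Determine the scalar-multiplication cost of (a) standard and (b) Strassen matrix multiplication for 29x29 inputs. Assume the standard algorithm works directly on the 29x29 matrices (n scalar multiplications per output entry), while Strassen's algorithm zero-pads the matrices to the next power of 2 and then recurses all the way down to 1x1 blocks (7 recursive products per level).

Matrix multiplication for 29x29 matrices:

Strassen's algorithm requires power-of-2 dimensions. Pad 29x29 to 32x32 (next power of 2).

Standard algorithm: 29^3 = 24389 multiplications
Strassen's algorithm: 7^(log2(32)) = 7^5 = 16807 multiplications
Savings: 24389 - 16807 = 7582 multiplications

Standard: 24389 multiplications (29^3). Strassen: 16807 multiplications (7^5, after padding to 32x32). Strassen reduces 8 recursive multiplications to 7 at each level.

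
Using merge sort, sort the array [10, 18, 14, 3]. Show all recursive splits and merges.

Merge sort trace:

Split: [10, 18, 14, 3] -> [10, 18] and [14, 3]
  Split: [10, 18] -> [10] and [18]
  Merge: [10] + [18] -> [10, 18]
  Split: [14, 3] -> [14] and [3]
  Merge: [14] + [3] -> [3, 14]
Merge: [10, 18] + [3, 14] -> [3, 10, 14, 18]

Final sorted array: [3, 10, 14, 18]

The merge sort proceeds by recursively splitting the array and merging sorted halves.
After all merges, the sorted array is [3, 10, 14, 18].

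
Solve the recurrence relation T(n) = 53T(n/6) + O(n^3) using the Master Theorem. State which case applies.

Master Theorem for T(n) = 53T(n/6) + O(n^3):

a = 53, b = 6, c = 3
log_b(a) = log_6(53) = 2.2159

Case 3: c = 3 > log_6(53) = 2.2159
T(n) = O(n^3) = O(n^3)

For T(n) = 53T(n/6) + O(n^3): log_6(53) = 2.2159. This is Case 3 of the Master Theorem (c > log_b(a), work dominated by root), giving O(n^3).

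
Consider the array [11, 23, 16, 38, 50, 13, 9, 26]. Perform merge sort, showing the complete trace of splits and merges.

Merge sort trace:

Split: [11, 23, 16, 38, 50, 13, 9, 26] -> [11, 23, 16, 38] and [50, 13, 9, 26]
  Split: [11, 23, 16, 38] -> [11, 23] and [16, 38]
    Split: [11, 23] -> [11] and [23]
    Merge: [11] + [23] -> [11, 23]
    Split: [16, 38] -> [16] and [38]
    Merge: [16] + [38] -> [16, 38]
  Merge: [11, 23] + [16, 38] -> [11, 16, 23, 38]
  Split: [50, 13, 9, 26] -> [50, 13] and [9, 26]
    Split: [50, 13] -> [50] and [13]
    Merge: [50] + [13] -> [13, 50]
    Split: [9, 26] -> [9] and [26]
    Merge: [9] + [26] -> [9, 26]
  Merge: [13, 50] + [9, 26] -> [9, 13, 26, 50]
Merge: [11, 16, 23, 38] + [9, 13, 26, 50] -> [9, 11, 13, 16, 23, 26, 38, 50]

Final sorted array: [9, 11, 13, 16, 23, 26, 38, 50]

The merge sort proceeds by recursively splitting the array and merging sorted halves.
After all merges, the sorted array is [9, 11, 13, 16, 23, 26, 38, 50].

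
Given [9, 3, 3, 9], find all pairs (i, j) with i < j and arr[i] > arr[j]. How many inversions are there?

Finding inversions in [9, 3, 3, 9]:

(0, 1): arr[0]=9 > arr[1]=3
(0, 2): arr[0]=9 > arr[2]=3

Total inversions: 2

The array has 2 inversion(s): (0,1), (0,2). Each pair (i,j) satisfies i < j and arr[i] > arr[j].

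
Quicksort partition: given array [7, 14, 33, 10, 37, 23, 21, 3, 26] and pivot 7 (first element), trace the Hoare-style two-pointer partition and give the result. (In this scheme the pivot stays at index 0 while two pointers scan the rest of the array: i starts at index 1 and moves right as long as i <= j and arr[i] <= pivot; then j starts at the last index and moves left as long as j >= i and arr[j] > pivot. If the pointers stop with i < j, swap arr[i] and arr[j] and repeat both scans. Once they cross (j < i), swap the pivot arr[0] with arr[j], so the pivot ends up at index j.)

Hoare-style two-pointer partition with pivot = 7:

Initial array: [7, 14, 33, 10, 37, 23, 21, 3, 26]

Pointers start at i = 1, j = 8.
i stops at index 1 (arr[1]=14 > 7), j stops at index 7 (arr[7]=3 <= 7): swap arr[1] and arr[7], array becomes [7, 3, 33, 10, 37, 23, 21, 14, 26]
i ends at 2, j ends at 1: the pointers have crossed (j < i), so scanning stops.

Swap pivot arr[0] with arr[1] to place pivot at position 1: [3, 7, 33, 10, 37, 23, 21, 14, 26]
Pivot position: 1

After partitioning with pivot 7, the array becomes [3, 7, 33, 10, 37, 23, 21, 14, 26]. The pivot is placed at index 1. All elements to the left of the pivot are <= 7, and all elements to the right are > 7.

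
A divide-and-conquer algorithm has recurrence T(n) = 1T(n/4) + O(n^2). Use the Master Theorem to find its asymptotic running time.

Master Theorem for T(n) = 1T(n/4) + O(n^2):

a = 1, b = 4, c = 2
log_b(a) = log_4(1) = 0.0000

Case 3: c = 2 > log_4(1) = 0.0000
T(n) = O(n^2) = O(n^2)

For T(n) = 1T(n/4) + O(n^2): log_4(1) = 0.0000. This is Case 3 of the Master Theorem (c > log_b(a), work dominated by root), giving O(n^2).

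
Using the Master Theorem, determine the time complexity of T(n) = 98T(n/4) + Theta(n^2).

Master Theorem for T(n) = 98T(n/4) + O(n^2):

a = 98, b = 4, c = 2
log_b(a) = log_4(98) = 3.3074

Case 1: c = 2 < log_4(98) = 3.3074
T(n) = O(n^(log_4 98))

For T(n) = 98T(n/4) + O(n^2): log_4(98) = 3.3074. This is Case 1 of the Master Theorem (c < log_b(a), work dominated by leaves), giving O(n^(log_4 98)).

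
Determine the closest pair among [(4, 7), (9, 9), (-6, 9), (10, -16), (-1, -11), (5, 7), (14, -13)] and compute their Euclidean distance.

Computing all pairwise distances among 7 points:

d((4, 7), (9, 9)) = 5.3852
d((4, 7), (-6, 9)) = 10.198
d((4, 7), (10, -16)) = 23.7697
d((4, 7), (-1, -11)) = 18.6815
d((4, 7), (5, 7)) = 1.0 <-- minimum
d((4, 7), (14, -13)) = 22.3607
d((9, 9), (-6, 9)) = 15.0
d((9, 9), (10, -16)) = 25.02
d((9, 9), (-1, -11)) = 22.3607
d((9, 9), (5, 7)) = 4.4721
d((9, 9), (14, -13)) = 22.561
d((-6, 9), (10, -16)) = 29.6816
d((-6, 9), (-1, -11)) = 20.6155
d((-6, 9), (5, 7)) = 11.1803
d((-6, 9), (14, -13)) = 29.7321
d((10, -16), (-1, -11)) = 12.083
d((10, -16), (5, 7)) = 23.5372
d((10, -16), (14, -13)) = 5.0
d((-1, -11), (5, 7)) = 18.9737
d((-1, -11), (14, -13)) = 15.1327
d((5, 7), (14, -13)) = 21.9317

Closest pair: (4, 7) and (5, 7) with distance 1.0

The closest pair is (4, 7) and (5, 7) with Euclidean distance 1.0. For 7 points, brute-force pairwise comparison is shown above. For large n, the divide-and-conquer algorithm (sort by x, recurse on halves, check the dividing strip) achieves O(n log n).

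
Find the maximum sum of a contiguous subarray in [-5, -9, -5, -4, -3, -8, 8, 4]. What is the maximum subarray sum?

Using Kadane's algorithm on [-5, -9, -5, -4, -3, -8, 8, 4]:

Scanning through the array:
Position 1 (value -9): max_ending_here = -9, max_so_far = -5
Position 2 (value -5): max_ending_here = -5, max_so_far = -5
Position 3 (value -4): max_ending_here = -4, max_so_far = -4
Position 4 (value -3): max_ending_here = -3, max_so_far = -3
Position 5 (value -8): max_ending_here = -8, max_so_far = -3
Position 6 (value 8): max_ending_here = 8, max_so_far = 8
Position 7 (value 4): max_ending_here = 12, max_so_far = 12

Maximum subarray: [8, 4]
Maximum sum: 12

The maximum subarray is [8, 4] with sum 12. This subarray runs from index 6 to index 7.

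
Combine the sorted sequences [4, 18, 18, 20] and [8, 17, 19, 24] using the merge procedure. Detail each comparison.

Merging process:

Compare 4 vs 8: take 4 from left. Merged: [4]
Compare 18 vs 8: take 8 from right. Merged: [4, 8]
Compare 18 vs 17: take 17 from right. Merged: [4, 8, 17]
Compare 18 vs 19: take 18 from left. Merged: [4, 8, 17, 18]
Compare 18 vs 19: take 18 from left. Merged: [4, 8, 17, 18, 18]
Compare 20 vs 19: take 19 from right. Merged: [4, 8, 17, 18, 18, 19]
Compare 20 vs 24: take 20 from left. Merged: [4, 8, 17, 18, 18, 19, 20]
Append remaining from right: [24]. Merged: [4, 8, 17, 18, 18, 19, 20, 24]

Final merged array: [4, 8, 17, 18, 18, 19, 20, 24]
Total comparisons: 7

The merged array is [4, 8, 17, 18, 18, 19, 20, 24], requiring 7 comparisons. The merge step runs in O(n) time where n is the total number of elements.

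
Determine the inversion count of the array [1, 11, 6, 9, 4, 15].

Finding inversions in [1, 11, 6, 9, 4, 15]:

(1, 2): arr[1]=11 > arr[2]=6
(1, 3): arr[1]=11 > arr[3]=9
(1, 4): arr[1]=11 > arr[4]=4
(2, 4): arr[2]=6 > arr[4]=4
(3, 4): arr[3]=9 > arr[4]=4

Total inversions: 5

The array has 5 inversion(s): (1,2), (1,3), (1,4), (2,4), (3,4). Each pair (i,j) satisfies i < j and arr[i] > arr[j].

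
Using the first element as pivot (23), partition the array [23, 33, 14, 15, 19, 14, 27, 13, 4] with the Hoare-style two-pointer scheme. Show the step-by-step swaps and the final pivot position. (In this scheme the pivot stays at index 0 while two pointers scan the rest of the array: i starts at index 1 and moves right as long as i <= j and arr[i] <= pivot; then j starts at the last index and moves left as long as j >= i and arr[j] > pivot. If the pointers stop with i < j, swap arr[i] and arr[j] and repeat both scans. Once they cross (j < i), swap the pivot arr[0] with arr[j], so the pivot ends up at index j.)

Hoare-style two-pointer partition with pivot = 23:

Initial array: [23, 33, 14, 15, 19, 14, 27, 13, 4]

Pointers start at i = 1, j = 8.
i stops at index 1 (arr[1]=33 > 23), j stops at index 8 (arr[8]=4 <= 23): swap arr[1] and arr[8], array becomes [23, 4, 14, 15, 19, 14, 27, 13, 33]
i stops at index 6 (arr[6]=27 > 23), j stops at index 7 (arr[7]=13 <= 23): swap arr[6] and arr[7], array becomes [23, 4, 14, 15, 19, 14, 13, 27, 33]
i ends at 7, j ends at 6: the pointers have crossed (j < i), so scanning stops.

Swap pivot arr[0] with arr[6] to place pivot at position 6: [13, 4, 14, 15, 19, 14, 23, 27, 33]
Pivot position: 6

After partitioning with pivot 23, the array becomes [13, 4, 14, 15, 19, 14, 23, 27, 33]. The pivot is placed at index 6. All elements to the left of the pivot are <= 23, and all elements to the right are > 23.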